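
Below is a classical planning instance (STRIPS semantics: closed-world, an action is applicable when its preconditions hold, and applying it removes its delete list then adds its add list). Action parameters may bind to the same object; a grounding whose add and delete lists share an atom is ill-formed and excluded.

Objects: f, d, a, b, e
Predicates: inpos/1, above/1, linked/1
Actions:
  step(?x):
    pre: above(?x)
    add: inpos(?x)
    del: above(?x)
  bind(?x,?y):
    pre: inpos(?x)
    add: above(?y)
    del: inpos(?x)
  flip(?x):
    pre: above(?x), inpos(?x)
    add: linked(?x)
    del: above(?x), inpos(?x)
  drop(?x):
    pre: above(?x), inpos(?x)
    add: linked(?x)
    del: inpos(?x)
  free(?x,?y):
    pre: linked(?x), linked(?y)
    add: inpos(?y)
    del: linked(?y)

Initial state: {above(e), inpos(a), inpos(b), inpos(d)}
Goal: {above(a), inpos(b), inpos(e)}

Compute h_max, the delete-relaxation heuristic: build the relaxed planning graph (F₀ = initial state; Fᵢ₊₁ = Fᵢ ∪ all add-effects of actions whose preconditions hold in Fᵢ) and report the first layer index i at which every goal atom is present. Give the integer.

F0 = init (4 atoms)
F1 = F0 ∪ {above(a), above(b), above(d), above(f), inpos(e)}  (9 atoms)
goal ⊆ F1  ⇒  h_max = 1

1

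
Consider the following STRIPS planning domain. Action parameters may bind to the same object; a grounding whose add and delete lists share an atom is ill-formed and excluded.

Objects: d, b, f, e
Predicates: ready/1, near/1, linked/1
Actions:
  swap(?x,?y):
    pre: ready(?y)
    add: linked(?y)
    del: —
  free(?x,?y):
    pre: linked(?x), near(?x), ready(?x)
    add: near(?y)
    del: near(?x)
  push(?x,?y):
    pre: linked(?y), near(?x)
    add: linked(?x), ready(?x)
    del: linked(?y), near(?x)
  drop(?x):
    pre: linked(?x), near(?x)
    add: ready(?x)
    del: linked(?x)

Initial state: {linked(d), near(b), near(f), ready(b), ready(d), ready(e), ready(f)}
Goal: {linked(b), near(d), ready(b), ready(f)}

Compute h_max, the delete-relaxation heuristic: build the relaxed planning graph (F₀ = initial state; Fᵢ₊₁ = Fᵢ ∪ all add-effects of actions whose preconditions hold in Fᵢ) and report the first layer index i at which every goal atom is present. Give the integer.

F0 = init (7 atoms)
F1 = F0 ∪ {linked(b), linked(e), linked(f)}  (10 atoms)
F2 = F1 ∪ {near(d), near(e)}  (12 atoms)
goal ⊆ F2  ⇒  h_max = 2

2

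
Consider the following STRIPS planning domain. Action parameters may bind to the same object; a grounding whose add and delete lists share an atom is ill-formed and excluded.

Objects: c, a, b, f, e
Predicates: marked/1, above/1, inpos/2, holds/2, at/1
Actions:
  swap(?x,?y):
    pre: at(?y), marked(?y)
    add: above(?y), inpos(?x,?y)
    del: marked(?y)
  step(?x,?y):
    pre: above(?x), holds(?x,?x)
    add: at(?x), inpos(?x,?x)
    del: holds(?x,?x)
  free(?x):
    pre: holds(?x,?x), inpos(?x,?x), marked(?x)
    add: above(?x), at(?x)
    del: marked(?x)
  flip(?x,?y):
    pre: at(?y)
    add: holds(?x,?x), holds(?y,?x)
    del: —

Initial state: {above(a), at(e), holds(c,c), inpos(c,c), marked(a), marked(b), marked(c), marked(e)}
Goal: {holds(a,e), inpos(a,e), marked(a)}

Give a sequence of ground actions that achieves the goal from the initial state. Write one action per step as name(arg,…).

swap(a,e); flip(a,e); step(a,c); flip(e,a)

1. swap(a,e)  →  {above(a), above(e), at(e), holds(c,c), inpos(a,e), inpos(c,c), marked(a), marked(b), marked(c)}
2. flip(a,e)  →  {above(a), above(e), at(e), holds(a,a), holds(c,c), holds(e,a), inpos(a,e), inpos(c,c), marked(a), marked(b), marked(c)}
3. step(a,c)  →  {above(a), above(e), at(a), at(e), holds(c,c), holds(e,a), inpos(a,a), inpos(a,e), inpos(c,c), marked(a), marked(b), marked(c)}
4. flip(e,a)  →  {above(a), above(e), at(a), at(e), holds(a,e), holds(c,c), holds(e,a), holds(e,e), inpos(a,a), inpos(a,e), inpos(c,c), marked(a), marked(b), marked(c)}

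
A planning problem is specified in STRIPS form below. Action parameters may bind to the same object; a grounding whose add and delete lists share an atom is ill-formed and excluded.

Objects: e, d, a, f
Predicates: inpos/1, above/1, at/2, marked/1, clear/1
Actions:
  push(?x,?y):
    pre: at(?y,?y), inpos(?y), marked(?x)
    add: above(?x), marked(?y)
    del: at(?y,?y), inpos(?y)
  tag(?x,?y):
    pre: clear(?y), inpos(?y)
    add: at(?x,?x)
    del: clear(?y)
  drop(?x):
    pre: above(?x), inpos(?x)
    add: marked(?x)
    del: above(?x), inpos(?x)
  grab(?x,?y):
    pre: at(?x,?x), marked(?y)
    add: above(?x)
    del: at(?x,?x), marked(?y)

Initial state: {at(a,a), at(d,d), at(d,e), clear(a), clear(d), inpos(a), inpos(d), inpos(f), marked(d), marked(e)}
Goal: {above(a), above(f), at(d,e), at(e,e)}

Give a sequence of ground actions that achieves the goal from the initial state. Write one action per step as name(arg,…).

tag(e,d); tag(f,a); grab(a,e); grab(f,d)

1. tag(e,d)  →  {at(a,a), at(d,d), at(d,e), at(e,e), clear(a), inpos(a), inpos(d), inpos(f), marked(d), marked(e)}
2. tag(f,a)  →  {at(a,a), at(d,d), at(d,e), at(e,e), at(f,f), inpos(a), inpos(d), inpos(f), marked(d), marked(e)}
3. grab(a,e)  →  {above(a), at(d,d), at(d,e), at(e,e), at(f,f), inpos(a), inpos(d), inpos(f), marked(d)}
4. grab(f,d)  →  {above(a), above(f), at(d,d), at(d,e), at(e,e), inpos(a), inpos(d), inpos(f)}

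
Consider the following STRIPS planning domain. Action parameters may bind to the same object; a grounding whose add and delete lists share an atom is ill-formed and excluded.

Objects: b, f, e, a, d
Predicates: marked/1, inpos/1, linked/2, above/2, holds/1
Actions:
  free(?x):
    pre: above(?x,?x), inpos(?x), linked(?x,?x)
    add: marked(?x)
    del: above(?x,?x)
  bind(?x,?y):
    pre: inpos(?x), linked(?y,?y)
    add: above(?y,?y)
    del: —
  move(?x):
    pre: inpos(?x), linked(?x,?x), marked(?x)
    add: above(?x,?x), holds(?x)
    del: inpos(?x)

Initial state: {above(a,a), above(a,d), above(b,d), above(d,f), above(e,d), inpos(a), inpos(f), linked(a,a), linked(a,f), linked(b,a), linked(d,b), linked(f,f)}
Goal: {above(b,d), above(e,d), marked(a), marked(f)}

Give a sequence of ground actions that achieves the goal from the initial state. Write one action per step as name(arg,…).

1. free(a)  →  {above(a,d), above(b,d), above(d,f), above(e,d), inpos(a), inpos(f), linked(a,a), linked(a,f), linked(b,a), linked(d,b), linked(f,f), marked(a)}
2. bind(f,f)  →  {above(a,d), above(b,d), above(d,f), above(e,d), above(f,f), inpos(a), inpos(f), linked(a,a), linked(a,f), linked(b,a), linked(d,b), linked(f,f), marked(a)}
3. free(f)  →  {above(a,d), above(b,d), above(d,f), above(e,d), inpos(a), inpos(f), linked(a,a), linked(a,f), linked(b,a), linked(d,b), linked(f,f), marked(a), marked(f)}

free(a); bind(f,f); free(f)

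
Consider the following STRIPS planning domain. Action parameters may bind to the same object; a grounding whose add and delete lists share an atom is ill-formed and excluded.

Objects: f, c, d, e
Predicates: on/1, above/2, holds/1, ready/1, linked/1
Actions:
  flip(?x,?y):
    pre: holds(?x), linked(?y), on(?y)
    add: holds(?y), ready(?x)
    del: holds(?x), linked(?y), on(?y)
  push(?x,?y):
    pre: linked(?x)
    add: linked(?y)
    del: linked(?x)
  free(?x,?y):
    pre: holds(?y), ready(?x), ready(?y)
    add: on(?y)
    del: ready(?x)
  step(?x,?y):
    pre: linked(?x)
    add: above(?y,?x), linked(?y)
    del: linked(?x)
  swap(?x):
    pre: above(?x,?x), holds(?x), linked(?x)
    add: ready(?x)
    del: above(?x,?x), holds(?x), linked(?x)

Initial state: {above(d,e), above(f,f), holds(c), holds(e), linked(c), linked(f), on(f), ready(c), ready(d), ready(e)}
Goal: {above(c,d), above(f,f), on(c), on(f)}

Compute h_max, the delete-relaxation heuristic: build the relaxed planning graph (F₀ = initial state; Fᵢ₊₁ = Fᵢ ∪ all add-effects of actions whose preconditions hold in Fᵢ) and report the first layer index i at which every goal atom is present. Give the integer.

F0 = init (10 atoms)
F1 = F0 ∪ {above(c,f), above(d,c), above(d,f), above(e,c), above(e,f), above(f,c), holds(f), linked(d), linked(e), on(c), on(e)}  (21 atoms)
F2 = F1 ∪ {above(c,d), above(c,e), above(e,d), above(f,d), above(f,e), ready(f)}  (27 atoms)
goal ⊆ F2  ⇒  h_max = 2

2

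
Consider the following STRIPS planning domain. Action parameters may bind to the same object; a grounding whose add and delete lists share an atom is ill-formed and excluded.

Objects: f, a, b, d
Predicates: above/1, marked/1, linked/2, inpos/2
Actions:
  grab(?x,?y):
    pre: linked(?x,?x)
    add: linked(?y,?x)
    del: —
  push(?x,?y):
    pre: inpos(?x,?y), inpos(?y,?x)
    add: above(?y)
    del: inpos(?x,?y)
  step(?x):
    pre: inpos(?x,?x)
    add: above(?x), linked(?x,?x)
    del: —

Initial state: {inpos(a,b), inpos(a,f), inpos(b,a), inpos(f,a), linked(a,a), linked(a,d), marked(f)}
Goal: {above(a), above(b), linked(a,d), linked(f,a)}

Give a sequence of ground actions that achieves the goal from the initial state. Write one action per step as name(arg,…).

1. grab(a,f)  →  {inpos(a,b), inpos(a,f), inpos(b,a), inpos(f,a), linked(a,a), linked(a,d), linked(f,a), marked(f)}
2. push(f,a)  →  {above(a), inpos(a,b), inpos(a,f), inpos(b,a), linked(a,a), linked(a,d), linked(f,a), marked(f)}
3. push(a,b)  →  {above(a), above(b), inpos(a,f), inpos(b,a), linked(a,a), linked(a,d), linked(f,a), marked(f)}

grab(a,f); push(f,a); push(a,b)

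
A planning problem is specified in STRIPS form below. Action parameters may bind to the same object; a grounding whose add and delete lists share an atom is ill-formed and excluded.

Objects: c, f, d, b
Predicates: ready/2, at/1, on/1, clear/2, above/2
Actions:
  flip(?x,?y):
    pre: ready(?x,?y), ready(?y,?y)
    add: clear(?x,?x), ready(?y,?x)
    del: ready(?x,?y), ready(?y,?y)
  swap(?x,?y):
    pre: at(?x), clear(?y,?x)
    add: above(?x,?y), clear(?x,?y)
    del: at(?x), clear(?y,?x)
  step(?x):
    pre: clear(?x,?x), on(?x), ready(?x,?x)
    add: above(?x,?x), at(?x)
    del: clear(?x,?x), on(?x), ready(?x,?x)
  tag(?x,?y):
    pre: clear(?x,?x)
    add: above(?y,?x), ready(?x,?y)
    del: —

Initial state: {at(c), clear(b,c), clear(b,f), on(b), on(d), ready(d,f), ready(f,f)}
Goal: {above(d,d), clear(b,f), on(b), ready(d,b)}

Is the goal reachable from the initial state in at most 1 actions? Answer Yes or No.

No

1. flip(d,f)  →  {at(c), clear(b,c), clear(b,f), clear(d,d), on(b), on(d), ready(f,d)}
2. tag(d,d)  →  {above(d,d), at(c), clear(b,c), clear(b,f), clear(d,d), on(b), on(d), ready(d,d), ready(f,d)}
3. tag(d,b)  →  {above(b,d), above(d,d), at(c), clear(b,c), clear(b,f), clear(d,d), on(b), on(d), ready(d,b), ready(d,d), ready(f,d)}
optimal plan length = 3; 3 > 1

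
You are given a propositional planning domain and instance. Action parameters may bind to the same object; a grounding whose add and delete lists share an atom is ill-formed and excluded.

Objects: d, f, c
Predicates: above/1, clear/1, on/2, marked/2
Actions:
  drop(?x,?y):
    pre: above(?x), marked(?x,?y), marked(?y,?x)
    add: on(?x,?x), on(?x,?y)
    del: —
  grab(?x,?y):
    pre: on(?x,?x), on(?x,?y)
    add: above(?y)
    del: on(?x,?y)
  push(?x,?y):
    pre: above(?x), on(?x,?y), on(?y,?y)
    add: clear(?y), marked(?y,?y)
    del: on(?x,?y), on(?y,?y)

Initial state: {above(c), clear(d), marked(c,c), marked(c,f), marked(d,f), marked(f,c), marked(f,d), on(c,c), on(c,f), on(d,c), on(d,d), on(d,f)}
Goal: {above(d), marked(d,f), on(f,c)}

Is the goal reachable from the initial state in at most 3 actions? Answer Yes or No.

1. grab(d,d)  →  {above(c), above(d), clear(d), marked(c,c), marked(c,f), marked(d,f), marked(f,c), marked(f,d), on(c,c), on(c,f), on(d,c), on(d,f)}
2. grab(c,f)  →  {above(c), above(d), above(f), clear(d), marked(c,c), marked(c,f), marked(d,f), marked(f,c), marked(f,d), on(c,c), on(d,c), on(d,f)}
3. drop(f,c)  →  {above(c), above(d), above(f), clear(d), marked(c,c), marked(c,f), marked(d,f), marked(f,c), marked(f,d), on(c,c), on(d,c), on(d,f), on(f,c), on(f,f)}
optimal plan length = 3; 3 ≤ 3

Yes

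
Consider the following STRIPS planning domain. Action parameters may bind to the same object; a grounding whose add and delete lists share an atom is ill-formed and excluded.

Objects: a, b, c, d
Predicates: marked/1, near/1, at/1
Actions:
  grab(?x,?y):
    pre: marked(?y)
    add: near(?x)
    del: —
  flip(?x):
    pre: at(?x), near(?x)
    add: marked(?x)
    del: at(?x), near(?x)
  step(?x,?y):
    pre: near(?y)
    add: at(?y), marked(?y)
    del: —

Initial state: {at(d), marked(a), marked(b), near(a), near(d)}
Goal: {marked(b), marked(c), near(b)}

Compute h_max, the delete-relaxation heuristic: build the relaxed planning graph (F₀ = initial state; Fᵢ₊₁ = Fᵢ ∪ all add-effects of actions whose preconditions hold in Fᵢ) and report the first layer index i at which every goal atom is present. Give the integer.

2

F0 = init (5 atoms)
F1 = F0 ∪ {at(a), marked(d), near(b), near(c)}  (9 atoms)
F2 = F1 ∪ {at(b), at(c), marked(c)}  (12 atoms)
goal ⊆ F2  ⇒  h_max = 2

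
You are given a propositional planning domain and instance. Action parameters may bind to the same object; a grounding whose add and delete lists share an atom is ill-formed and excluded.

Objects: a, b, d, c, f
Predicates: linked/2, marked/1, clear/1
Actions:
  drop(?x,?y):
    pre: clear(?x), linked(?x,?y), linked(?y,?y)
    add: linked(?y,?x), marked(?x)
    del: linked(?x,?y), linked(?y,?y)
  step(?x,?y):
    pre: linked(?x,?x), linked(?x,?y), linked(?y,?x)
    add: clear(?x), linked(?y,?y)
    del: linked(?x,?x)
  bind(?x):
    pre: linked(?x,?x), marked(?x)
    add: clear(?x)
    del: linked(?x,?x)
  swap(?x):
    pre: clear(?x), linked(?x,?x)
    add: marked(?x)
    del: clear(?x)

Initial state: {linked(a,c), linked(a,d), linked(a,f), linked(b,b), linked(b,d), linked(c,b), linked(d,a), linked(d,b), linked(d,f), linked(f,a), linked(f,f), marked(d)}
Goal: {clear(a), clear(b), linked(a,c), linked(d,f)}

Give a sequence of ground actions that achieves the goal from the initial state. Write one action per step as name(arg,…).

1. step(b,d)  →  {clear(b), linked(a,c), linked(a,d), linked(a,f), linked(b,d), linked(c,b), linked(d,a), linked(d,b), linked(d,d), linked(d,f), linked(f,a), linked(f,f), marked(d)}
2. step(d,a)  →  {clear(b), clear(d), linked(a,a), linked(a,c), linked(a,d), linked(a,f), linked(b,d), linked(c,b), linked(d,a), linked(d,b), linked(d,f), linked(f,a), linked(f,f), marked(d)}
3. step(a,d)  →  {clear(a), clear(b), clear(d), linked(a,c), linked(a,d), linked(a,f), linked(b,d), linked(c,b), linked(d,a), linked(d,b), linked(d,d), linked(d,f), linked(f,a), linked(f,f), marked(d)}

step(b,d); step(d,a); step(a,d)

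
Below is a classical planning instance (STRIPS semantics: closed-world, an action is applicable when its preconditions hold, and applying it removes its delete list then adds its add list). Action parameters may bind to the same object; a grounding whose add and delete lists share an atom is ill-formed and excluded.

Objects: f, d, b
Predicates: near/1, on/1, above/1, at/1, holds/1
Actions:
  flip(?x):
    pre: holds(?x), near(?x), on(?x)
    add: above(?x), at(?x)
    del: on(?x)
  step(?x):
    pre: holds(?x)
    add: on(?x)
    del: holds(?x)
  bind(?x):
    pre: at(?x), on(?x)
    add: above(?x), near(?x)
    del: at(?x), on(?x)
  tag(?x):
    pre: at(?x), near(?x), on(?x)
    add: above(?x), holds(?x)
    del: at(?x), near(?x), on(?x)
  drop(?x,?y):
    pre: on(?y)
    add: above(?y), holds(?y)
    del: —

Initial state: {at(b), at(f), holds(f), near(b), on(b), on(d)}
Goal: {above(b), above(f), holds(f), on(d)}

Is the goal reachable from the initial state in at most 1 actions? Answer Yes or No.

No

1. step(f)  →  {at(b), at(f), near(b), on(b), on(d), on(f)}
2. bind(b)  →  {above(b), at(f), near(b), on(d), on(f)}
3. drop(f,f)  →  {above(b), above(f), at(f), holds(f), near(b), on(d), on(f)}
optimal plan length = 3; 3 > 1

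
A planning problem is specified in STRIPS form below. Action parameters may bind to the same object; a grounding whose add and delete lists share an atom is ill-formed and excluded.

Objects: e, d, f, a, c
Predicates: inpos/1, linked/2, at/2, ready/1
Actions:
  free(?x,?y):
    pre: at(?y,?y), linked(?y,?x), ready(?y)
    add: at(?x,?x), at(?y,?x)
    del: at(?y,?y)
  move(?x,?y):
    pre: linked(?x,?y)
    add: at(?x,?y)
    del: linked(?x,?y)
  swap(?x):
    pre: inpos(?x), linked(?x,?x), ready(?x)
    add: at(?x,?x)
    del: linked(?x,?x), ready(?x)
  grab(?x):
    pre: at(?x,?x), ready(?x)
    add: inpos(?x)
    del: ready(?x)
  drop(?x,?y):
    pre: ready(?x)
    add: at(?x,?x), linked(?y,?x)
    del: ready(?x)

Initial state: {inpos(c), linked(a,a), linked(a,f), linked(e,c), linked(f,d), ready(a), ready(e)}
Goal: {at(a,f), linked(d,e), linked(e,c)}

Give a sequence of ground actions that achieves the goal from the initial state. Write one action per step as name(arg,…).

1. move(a,f)  →  {at(a,f), inpos(c), linked(a,a), linked(e,c), linked(f,d), ready(a), ready(e)}
2. drop(e,d)  →  {at(a,f), at(e,e), inpos(c), linked(a,a), linked(d,e), linked(e,c), linked(f,d), ready(a)}

move(a,f); drop(e,d)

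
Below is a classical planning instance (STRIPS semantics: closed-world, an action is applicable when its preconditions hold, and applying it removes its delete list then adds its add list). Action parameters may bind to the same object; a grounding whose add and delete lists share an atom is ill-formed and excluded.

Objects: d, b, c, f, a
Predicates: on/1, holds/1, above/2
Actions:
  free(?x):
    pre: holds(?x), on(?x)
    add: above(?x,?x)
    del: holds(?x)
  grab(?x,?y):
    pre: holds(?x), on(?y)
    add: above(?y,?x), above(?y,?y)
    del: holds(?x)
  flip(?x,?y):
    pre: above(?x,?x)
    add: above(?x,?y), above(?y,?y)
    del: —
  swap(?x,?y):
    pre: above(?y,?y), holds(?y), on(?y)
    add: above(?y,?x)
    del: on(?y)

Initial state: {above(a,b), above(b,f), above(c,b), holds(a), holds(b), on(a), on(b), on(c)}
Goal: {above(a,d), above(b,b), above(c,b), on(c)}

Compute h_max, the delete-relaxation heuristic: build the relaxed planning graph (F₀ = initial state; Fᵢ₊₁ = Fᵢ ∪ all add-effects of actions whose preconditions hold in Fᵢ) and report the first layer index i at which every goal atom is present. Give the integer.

2

F0 = init (8 atoms)
F1 = F0 ∪ {above(a,a), above(b,a), above(b,b), above(c,a), above(c,c)}  (13 atoms)
F2 = F1 ∪ {above(a,c), above(a,d), above(a,f), above(b,c), above(b,d), above(c,d), above(c,f), above(d,d), above(f,f)}  (22 atoms)
goal ⊆ F2  ⇒  h_max = 2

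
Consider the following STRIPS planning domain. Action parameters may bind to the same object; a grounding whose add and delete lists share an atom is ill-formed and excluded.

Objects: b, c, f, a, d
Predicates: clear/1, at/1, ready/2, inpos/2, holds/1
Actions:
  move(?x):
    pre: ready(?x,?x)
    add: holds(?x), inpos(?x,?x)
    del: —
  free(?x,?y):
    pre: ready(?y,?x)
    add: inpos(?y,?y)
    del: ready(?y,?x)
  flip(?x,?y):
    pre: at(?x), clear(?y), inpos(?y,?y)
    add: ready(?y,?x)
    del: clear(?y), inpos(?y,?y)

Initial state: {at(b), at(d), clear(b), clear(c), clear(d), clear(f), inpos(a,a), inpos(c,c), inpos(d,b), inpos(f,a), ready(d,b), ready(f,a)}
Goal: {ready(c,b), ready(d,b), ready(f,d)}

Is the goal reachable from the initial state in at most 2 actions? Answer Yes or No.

1. free(a,f)  →  {at(b), at(d), clear(b), clear(c), clear(d), clear(f), inpos(a,a), inpos(c,c), inpos(d,b), inpos(f,a), inpos(f,f), ready(d,b)}
2. flip(b,c)  →  {at(b), at(d), clear(b), clear(d), clear(f), inpos(a,a), inpos(d,b), inpos(f,a), inpos(f,f), ready(c,b), ready(d,b)}
3. flip(d,f)  →  {at(b), at(d), clear(b), clear(d), inpos(a,a), inpos(d,b), inpos(f,a), ready(c,b), ready(d,b), ready(f,d)}
optimal plan length = 3; 3 > 2

No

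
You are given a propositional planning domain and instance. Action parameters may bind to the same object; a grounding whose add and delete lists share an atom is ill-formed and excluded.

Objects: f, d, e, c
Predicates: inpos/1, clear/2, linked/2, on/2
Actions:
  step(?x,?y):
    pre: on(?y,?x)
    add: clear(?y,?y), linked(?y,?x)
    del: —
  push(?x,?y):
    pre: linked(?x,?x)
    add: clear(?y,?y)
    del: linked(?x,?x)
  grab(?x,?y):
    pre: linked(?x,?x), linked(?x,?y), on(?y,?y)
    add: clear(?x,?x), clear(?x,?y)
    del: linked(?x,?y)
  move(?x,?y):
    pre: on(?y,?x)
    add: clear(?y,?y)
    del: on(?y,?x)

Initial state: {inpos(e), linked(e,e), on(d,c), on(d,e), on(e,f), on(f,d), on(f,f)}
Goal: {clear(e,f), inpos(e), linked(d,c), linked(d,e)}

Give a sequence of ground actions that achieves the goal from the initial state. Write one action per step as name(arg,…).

1. step(f,e)  →  {clear(e,e), inpos(e), linked(e,e), linked(e,f), on(d,c), on(d,e), on(e,f), on(f,d), on(f,f)}
2. step(e,d)  →  {clear(d,d), clear(e,e), inpos(e), linked(d,e), linked(e,e), linked(e,f), on(d,c), on(d,e), on(e,f), on(f,d), on(f,f)}
3. step(c,d)  →  {clear(d,d), clear(e,e), inpos(e), linked(d,c), linked(d,e), linked(e,e), linked(e,f), on(d,c), on(d,e), on(e,f), on(f,d), on(f,f)}
4. grab(e,f)  →  {clear(d,d), clear(e,e), clear(e,f), inpos(e), linked(d,c), linked(d,e), linked(e,e), on(d,c), on(d,e), on(e,f), on(f,d), on(f,f)}

step(f,e); step(e,d); step(c,d); grab(e,f)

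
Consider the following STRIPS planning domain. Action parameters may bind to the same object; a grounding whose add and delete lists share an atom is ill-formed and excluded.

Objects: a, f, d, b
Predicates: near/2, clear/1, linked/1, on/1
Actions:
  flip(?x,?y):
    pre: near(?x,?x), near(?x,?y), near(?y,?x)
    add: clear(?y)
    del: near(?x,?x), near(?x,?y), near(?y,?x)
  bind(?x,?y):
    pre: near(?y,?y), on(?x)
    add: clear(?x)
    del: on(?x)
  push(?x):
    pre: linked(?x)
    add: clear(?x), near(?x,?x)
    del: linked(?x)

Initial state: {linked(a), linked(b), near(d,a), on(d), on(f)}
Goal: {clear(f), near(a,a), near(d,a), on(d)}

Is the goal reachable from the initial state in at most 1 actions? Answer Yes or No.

No

1. push(a)  →  {clear(a), linked(b), near(a,a), near(d,a), on(d), on(f)}
2. bind(f,a)  →  {clear(a), clear(f), linked(b), near(a,a), near(d,a), on(d)}
optimal plan length = 2; 2 > 1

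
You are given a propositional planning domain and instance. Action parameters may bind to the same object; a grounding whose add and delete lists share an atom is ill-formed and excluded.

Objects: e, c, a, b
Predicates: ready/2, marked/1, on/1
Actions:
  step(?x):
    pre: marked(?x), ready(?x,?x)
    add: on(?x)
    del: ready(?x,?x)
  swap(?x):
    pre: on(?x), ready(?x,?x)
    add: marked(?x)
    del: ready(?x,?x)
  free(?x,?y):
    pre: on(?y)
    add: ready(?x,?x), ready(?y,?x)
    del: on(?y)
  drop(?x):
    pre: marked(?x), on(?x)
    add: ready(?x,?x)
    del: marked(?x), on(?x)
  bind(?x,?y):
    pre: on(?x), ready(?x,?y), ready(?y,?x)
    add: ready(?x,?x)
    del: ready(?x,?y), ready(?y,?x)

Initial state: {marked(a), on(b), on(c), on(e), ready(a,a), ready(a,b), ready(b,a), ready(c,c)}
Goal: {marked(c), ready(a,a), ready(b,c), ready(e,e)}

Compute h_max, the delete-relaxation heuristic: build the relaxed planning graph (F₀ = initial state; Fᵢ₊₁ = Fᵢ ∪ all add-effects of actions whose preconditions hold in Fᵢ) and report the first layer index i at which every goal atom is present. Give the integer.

F0 = init (8 atoms)
F1 = F0 ∪ {marked(c), on(a), ready(b,b), ready(b,c), ready(b,e), ready(c,a), ready(c,b), ready(c,e), ready(e,a), ready(e,b), ready(e,c), ready(e,e)}  (20 atoms)
goal ⊆ F1  ⇒  h_max = 1

1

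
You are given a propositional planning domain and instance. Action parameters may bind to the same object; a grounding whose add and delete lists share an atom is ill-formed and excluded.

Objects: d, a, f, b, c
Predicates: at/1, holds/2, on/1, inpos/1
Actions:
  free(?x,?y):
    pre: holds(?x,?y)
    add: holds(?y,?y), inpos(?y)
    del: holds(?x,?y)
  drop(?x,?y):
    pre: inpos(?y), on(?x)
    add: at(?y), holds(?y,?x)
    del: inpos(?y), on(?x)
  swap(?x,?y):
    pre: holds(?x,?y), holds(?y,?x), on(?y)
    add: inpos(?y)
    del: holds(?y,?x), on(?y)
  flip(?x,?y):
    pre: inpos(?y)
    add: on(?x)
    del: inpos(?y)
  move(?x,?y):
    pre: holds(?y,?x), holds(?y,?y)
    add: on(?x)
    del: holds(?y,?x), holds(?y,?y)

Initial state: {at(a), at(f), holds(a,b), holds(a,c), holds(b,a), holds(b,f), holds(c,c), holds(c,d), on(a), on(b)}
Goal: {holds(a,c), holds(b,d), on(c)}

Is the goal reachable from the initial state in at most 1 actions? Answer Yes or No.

No

1. free(a,b)  →  {at(a), at(f), holds(a,c), holds(b,a), holds(b,b), holds(b,f), holds(c,c), holds(c,d), inpos(b), on(a), on(b)}
2. free(b,a)  →  {at(a), at(f), holds(a,a), holds(a,c), holds(b,b), holds(b,f), holds(c,c), holds(c,d), inpos(a), inpos(b), on(a), on(b)}
3. flip(d,a)  →  {at(a), at(f), holds(a,a), holds(a,c), holds(b,b), holds(b,f), holds(c,c), holds(c,d), inpos(b), on(a), on(b), on(d)}
4. drop(d,b)  →  {at(a), at(b), at(f), holds(a,a), holds(a,c), holds(b,b), holds(b,d), holds(b,f), holds(c,c), holds(c,d), on(a), on(b)}
5. move(c,c)  →  {at(a), at(b), at(f), holds(a,a), holds(a,c), holds(b,b), holds(b,d), holds(b,f), holds(c,d), on(a), on(b), on(c)}
optimal plan length = 5; 5 > 1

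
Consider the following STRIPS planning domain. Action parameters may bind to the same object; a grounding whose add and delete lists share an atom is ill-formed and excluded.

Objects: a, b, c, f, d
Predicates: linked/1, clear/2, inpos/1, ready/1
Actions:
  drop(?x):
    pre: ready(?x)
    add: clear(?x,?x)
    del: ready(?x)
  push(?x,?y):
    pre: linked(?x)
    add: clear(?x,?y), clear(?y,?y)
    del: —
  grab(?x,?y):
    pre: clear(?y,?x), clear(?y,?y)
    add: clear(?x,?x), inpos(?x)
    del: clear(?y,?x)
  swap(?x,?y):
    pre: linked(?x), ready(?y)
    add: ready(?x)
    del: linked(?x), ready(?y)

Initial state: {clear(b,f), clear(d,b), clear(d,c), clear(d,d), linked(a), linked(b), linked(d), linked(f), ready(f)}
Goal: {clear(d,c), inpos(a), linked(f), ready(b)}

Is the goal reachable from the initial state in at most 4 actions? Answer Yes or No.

1. push(d,a)  →  {clear(a,a), clear(b,f), clear(d,a), clear(d,b), clear(d,c), clear(d,d), linked(a), linked(b), linked(d), linked(f), ready(f)}
2. grab(a,d)  →  {clear(a,a), clear(b,f), clear(d,b), clear(d,c), clear(d,d), inpos(a), linked(a), linked(b), linked(d), linked(f), ready(f)}
3. swap(b,f)  →  {clear(a,a), clear(b,f), clear(d,b), clear(d,c), clear(d,d), inpos(a), linked(a), linked(d), linked(f), ready(b)}
optimal plan length = 3; 3 ≤ 4

Yes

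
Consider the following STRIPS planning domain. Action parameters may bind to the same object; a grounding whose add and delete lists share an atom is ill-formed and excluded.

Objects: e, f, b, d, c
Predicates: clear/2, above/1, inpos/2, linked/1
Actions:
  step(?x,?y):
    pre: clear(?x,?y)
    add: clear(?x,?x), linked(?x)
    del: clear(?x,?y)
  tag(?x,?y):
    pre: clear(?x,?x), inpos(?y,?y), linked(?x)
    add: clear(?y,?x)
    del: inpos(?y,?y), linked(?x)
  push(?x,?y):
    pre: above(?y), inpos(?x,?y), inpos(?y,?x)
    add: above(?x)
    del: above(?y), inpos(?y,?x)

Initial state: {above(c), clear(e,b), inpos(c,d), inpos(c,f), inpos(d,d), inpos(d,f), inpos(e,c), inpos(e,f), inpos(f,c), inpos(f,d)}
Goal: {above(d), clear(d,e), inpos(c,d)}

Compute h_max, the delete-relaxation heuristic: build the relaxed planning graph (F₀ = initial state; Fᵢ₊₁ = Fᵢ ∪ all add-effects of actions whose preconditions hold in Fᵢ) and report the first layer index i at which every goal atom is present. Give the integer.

F0 = init (10 atoms)
F1 = F0 ∪ {above(f), clear(e,e), linked(e)}  (13 atoms)
F2 = F1 ∪ {above(d), clear(d,e)}  (15 atoms)
goal ⊆ F2  ⇒  h_max = 2

2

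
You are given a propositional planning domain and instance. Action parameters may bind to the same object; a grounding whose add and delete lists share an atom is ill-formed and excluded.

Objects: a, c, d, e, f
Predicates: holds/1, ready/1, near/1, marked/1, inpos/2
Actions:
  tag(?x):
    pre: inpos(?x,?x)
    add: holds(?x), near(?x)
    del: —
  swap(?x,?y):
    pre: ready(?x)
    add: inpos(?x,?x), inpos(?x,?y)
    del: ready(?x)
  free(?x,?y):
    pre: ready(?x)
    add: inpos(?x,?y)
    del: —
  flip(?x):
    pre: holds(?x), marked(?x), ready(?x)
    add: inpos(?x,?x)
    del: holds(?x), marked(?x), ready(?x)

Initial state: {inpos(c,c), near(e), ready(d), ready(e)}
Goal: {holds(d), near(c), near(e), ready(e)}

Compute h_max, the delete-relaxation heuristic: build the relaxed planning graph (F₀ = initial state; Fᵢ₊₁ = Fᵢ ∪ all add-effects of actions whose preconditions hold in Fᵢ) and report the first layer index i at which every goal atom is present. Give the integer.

2

F0 = init (4 atoms)
F1 = F0 ∪ {holds(c), inpos(d,a), inpos(d,c), inpos(d,d), inpos(d,e), inpos(d,f), inpos(e,a), inpos(e,c), inpos(e,d), inpos(e,e), inpos(e,f), near(c)}  (16 atoms)
F2 = F1 ∪ {holds(d), holds(e), near(d)}  (19 atoms)
goal ⊆ F2  ⇒  h_max = 2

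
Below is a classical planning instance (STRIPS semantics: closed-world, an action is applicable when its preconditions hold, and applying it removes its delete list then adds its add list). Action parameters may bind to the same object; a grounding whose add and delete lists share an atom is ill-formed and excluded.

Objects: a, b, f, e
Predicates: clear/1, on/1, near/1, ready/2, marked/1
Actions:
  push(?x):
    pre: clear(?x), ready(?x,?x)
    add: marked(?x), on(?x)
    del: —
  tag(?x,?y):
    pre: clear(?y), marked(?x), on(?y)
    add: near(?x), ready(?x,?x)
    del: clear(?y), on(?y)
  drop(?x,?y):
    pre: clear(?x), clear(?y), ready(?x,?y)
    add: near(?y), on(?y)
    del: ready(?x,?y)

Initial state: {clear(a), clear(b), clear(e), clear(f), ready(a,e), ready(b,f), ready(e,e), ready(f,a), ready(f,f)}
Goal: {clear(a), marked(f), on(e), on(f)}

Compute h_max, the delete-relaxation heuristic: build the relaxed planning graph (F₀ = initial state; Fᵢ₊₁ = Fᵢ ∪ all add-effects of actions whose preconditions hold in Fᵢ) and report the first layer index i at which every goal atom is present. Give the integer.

F0 = init (9 atoms)
F1 = F0 ∪ {marked(e), marked(f), near(a), near(e), near(f), on(a), on(e), on(f)}  (17 atoms)
goal ⊆ F1  ⇒  h_max = 1

1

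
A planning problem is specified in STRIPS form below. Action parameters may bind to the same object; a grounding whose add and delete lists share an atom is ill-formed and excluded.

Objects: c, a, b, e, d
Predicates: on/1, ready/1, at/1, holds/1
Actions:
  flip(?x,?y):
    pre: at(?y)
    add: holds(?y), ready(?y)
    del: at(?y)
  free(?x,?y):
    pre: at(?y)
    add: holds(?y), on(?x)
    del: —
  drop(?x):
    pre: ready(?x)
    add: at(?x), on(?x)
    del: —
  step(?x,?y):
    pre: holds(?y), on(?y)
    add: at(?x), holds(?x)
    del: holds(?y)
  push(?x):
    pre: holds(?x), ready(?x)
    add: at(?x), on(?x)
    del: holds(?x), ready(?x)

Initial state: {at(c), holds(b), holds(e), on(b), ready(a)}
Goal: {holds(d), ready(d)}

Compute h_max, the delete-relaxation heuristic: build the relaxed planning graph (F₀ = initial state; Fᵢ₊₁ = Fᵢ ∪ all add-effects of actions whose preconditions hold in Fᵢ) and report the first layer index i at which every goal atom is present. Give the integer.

2

F0 = init (5 atoms)
F1 = F0 ∪ {at(a), at(d), at(e), holds(a), holds(c), holds(d), on(a), on(c), on(d), on(e), ready(c)}  (16 atoms)
F2 = F1 ∪ {at(b), ready(d), ready(e)}  (19 atoms)
goal ⊆ F2  ⇒  h_max = 2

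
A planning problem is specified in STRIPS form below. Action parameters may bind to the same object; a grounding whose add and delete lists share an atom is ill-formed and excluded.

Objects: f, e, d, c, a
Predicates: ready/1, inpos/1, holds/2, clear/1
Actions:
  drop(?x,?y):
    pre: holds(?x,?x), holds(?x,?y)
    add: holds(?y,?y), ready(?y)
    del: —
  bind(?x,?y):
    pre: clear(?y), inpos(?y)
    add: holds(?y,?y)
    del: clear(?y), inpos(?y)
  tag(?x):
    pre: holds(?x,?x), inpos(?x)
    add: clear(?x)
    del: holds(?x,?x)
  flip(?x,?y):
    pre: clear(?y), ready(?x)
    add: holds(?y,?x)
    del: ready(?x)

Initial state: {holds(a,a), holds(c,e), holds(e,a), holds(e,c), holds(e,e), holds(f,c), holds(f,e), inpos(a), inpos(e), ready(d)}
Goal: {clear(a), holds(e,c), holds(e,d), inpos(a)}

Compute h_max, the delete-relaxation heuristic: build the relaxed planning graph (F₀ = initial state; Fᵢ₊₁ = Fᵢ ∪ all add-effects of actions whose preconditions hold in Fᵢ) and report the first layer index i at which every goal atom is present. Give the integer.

F0 = init (10 atoms)
F1 = F0 ∪ {clear(a), clear(e), holds(c,c), ready(a), ready(c), ready(e)}  (16 atoms)
F2 = F1 ∪ {holds(a,c), holds(a,d), holds(a,e), holds(e,d)}  (20 atoms)
goal ⊆ F2  ⇒  h_max = 2

2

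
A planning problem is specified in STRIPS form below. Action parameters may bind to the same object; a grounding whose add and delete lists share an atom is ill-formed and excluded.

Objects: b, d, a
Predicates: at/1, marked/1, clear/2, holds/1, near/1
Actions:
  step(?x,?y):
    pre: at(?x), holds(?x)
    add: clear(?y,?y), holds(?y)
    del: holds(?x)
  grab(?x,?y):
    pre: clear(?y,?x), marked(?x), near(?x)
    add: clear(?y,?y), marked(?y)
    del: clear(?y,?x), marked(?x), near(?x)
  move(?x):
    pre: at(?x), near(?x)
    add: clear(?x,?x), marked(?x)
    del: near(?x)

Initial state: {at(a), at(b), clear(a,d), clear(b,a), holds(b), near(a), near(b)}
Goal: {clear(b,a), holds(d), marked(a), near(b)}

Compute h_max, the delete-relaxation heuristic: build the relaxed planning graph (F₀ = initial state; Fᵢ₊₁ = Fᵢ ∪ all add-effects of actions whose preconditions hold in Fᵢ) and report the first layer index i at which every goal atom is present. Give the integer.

F0 = init (7 atoms)
F1 = F0 ∪ {clear(a,a), clear(b,b), clear(d,d), holds(a), holds(d), marked(a), marked(b)}  (14 atoms)
goal ⊆ F1  ⇒  h_max = 1

1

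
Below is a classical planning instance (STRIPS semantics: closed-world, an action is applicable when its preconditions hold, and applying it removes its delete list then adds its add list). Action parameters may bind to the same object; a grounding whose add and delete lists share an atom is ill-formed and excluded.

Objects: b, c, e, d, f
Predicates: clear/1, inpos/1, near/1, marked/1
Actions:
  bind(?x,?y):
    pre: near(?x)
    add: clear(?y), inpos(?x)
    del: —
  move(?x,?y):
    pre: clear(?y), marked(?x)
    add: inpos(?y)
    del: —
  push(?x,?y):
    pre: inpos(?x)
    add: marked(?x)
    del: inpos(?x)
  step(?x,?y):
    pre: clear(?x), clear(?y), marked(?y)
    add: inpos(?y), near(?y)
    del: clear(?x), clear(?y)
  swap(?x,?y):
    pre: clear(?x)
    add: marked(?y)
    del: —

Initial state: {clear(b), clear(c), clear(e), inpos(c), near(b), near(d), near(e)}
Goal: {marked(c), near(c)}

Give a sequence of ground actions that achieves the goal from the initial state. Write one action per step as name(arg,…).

1. push(c,b)  →  {clear(b), clear(c), clear(e), marked(c), near(b), near(d), near(e)}
2. step(b,c)  →  {clear(e), inpos(c), marked(c), near(b), near(c), near(d), near(e)}

push(c,b); step(b,c)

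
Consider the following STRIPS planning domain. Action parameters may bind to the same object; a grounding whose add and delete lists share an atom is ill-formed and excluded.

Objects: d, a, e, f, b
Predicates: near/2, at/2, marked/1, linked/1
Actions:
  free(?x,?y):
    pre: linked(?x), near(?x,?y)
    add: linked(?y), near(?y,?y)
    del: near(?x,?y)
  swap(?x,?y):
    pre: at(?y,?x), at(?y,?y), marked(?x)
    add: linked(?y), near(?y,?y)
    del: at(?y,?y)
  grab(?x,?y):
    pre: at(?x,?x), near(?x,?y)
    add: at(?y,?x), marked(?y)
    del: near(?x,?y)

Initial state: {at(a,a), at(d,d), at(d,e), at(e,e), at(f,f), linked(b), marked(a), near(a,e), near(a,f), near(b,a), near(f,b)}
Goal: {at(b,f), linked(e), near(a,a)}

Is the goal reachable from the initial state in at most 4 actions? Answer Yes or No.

1. free(b,a)  →  {at(a,a), at(d,d), at(d,e), at(e,e), at(f,f), linked(a), linked(b), marked(a), near(a,a), near(a,e), near(a,f), near(f,b)}
2. free(a,e)  →  {at(a,a), at(d,d), at(d,e), at(e,e), at(f,f), linked(a), linked(b), linked(e), marked(a), near(a,a), near(a,f), near(e,e), near(f,b)}
3. grab(f,b)  →  {at(a,a), at(b,f), at(d,d), at(d,e), at(e,e), at(f,f), linked(a), linked(b), linked(e), marked(a), marked(b), near(a,a), near(a,f), near(e,e)}
optimal plan length = 3; 3 ≤ 4

Yes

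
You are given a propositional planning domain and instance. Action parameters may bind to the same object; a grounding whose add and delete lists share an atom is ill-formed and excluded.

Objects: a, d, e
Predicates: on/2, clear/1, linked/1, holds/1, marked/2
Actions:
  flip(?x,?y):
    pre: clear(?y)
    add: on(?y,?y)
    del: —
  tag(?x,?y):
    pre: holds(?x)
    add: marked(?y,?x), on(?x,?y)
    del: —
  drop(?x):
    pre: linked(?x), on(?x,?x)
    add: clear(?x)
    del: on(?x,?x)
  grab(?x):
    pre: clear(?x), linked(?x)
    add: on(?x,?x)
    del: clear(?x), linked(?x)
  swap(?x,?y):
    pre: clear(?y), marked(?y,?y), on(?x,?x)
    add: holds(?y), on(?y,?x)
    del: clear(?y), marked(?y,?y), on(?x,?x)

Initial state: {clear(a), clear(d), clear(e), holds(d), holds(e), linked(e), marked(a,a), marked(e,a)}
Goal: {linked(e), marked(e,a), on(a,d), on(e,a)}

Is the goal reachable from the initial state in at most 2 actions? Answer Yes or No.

1. flip(a,d)  →  {clear(a), clear(d), clear(e), holds(d), holds(e), linked(e), marked(a,a), marked(e,a), on(d,d)}
2. tag(e,a)  →  {clear(a), clear(d), clear(e), holds(d), holds(e), linked(e), marked(a,a), marked(a,e), marked(e,a), on(d,d), on(e,a)}
3. swap(d,a)  →  {clear(d), clear(e), holds(a), holds(d), holds(e), linked(e), marked(a,e), marked(e,a), on(a,d), on(e,a)}
optimal plan length = 3; 3 > 2

No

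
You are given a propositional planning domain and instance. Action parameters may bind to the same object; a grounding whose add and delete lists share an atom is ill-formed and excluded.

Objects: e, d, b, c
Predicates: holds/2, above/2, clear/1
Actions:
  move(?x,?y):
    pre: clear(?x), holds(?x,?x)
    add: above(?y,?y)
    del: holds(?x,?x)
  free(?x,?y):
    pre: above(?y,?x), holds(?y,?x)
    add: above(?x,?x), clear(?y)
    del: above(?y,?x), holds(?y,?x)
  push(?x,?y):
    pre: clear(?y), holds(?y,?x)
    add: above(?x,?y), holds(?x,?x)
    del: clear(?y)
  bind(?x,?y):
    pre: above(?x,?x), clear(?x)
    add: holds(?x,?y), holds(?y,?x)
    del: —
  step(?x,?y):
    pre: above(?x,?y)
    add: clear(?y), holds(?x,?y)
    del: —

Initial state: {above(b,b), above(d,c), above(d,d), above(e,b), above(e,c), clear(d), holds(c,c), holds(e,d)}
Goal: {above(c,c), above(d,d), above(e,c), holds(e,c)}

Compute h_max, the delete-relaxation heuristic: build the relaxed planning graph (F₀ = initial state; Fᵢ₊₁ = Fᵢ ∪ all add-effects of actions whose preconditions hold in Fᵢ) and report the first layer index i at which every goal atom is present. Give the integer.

2

F0 = init (8 atoms)
F1 = F0 ∪ {clear(b), clear(c), holds(b,b), holds(b,d), holds(c,d), holds(d,b), holds(d,c), holds(d,d), holds(d,e), holds(e,b), holds(e,c)}  (19 atoms)
F2 = F1 ∪ {above(b,d), above(c,c), above(c,d), above(d,b), above(e,d), above(e,e), clear(e), holds(b,c), holds(b,e), holds(c,b), holds(e,e)}  (30 atoms)
goal ⊆ F2  ⇒  h_max = 2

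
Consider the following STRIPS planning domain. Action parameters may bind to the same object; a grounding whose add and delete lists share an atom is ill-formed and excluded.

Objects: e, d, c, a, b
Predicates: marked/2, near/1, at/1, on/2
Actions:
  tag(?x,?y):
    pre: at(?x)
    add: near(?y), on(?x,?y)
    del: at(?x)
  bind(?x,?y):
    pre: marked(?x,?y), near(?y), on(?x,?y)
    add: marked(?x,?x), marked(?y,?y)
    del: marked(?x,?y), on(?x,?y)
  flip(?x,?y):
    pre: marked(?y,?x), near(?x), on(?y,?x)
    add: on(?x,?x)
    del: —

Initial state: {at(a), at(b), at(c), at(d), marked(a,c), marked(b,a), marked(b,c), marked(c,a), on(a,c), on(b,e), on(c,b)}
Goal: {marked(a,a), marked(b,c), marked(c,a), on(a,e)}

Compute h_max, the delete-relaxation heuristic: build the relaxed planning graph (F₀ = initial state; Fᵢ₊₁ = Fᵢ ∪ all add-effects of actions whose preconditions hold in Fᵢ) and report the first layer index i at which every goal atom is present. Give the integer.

2

F0 = init (11 atoms)
F1 = F0 ∪ {near(a), near(b), near(c), near(d), near(e), on(a,a), on(a,b), on(a,d), on(a,e), on(b,a), on(b,b), on(b,c), on(b,d), on(c,a), on(c,c), on(c,d), on(c,e), on(d,a), on(d,b), on(d,c), on(d,d), on(d,e)}  (33 atoms)
F2 = F1 ∪ {marked(a,a), marked(b,b), marked(c,c)}  (36 atoms)
goal ⊆ F2  ⇒  h_max = 2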